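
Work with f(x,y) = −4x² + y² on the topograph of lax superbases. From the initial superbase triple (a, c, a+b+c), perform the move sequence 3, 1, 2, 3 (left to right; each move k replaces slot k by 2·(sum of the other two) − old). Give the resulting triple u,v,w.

start (-4,1,-3) = (f(1,0),f(0,1),f(1,1))
replace slot 3: 2·((-4)+1) − (-3) = -3 → (-4,1,-3)
replace slot 1: 2·(1+(-3)) − (-4) = 0 → (0,1,-3)
replace slot 2: 2·(0+(-3)) − 1 = -7 → (0,-7,-3)
replace slot 3: 2·(0+(-7)) − (-3) = -11 → (0,-7,-11)

0,-7,-11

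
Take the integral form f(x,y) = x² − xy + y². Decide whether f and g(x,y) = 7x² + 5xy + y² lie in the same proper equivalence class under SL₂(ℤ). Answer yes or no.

D₁ = -3, D₂ = -3
f: translate: b→1 (≡-1 mod 2), so (1,-1,1)→(1,1,1)
f: reduced (well bottom): (1,1,1) with a≤c, −a<b≤a
g: flip: (7,5,1)→(1,-5,7)
g: translate: b→1 (≡-5 mod 2), so (1,-5,7)→(1,1,1)
g: reduced (well bottom): (1,1,1) with a≤c, −a<b≤a
reduced forms (1, 1, 1) vs (1, 1, 1) ⇒ equivalent

yes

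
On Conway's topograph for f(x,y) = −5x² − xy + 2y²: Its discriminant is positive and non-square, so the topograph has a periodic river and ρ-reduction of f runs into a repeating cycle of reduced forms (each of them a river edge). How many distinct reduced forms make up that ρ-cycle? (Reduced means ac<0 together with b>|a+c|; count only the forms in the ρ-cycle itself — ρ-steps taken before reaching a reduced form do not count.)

D = 41, ⌊√D⌋ = 6
descent: ρ → (2,5,-2)  [lands on river]
river: ρ → (-2,3,4)
river: ρ → (4,5,-1)
river: ρ → (-1,5,4)
river: ρ → (4,3,-2)
river: ρ → (-2,5,2)
river: ρ → (2,3,-4)
river: ρ → (-4,5,1)
river: ρ → (1,5,-4)
river: ρ → (-4,3,2)
ρ-cycle length = 10 (tail of 1 descent step not counted)

10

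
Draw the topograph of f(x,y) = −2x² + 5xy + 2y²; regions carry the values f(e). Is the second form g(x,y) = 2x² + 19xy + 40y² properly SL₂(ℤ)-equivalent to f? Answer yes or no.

D₁ = 41, D₂ = 41
river cycle of f (length 10): (2, 3, -4), (-4, 5, 1), (1, 5, -4), (-4, 3, 2), (2, 5, -2), (-2, 3, 4), (4, 5, -1), (-1, 5, 4), (4, 3, -2), (-2, 5, 2)
river cycle of g (length 10): (2, 3, -4), (-4, 5, 1), (1, 5, -4), (-4, 3, 2), (2, 5, -2), (-2, 3, 4), (4, 5, -1), (-1, 5, 4), (4, 3, -2), (-2, 5, 2)
cycles coincide ⇒ equivalent

yes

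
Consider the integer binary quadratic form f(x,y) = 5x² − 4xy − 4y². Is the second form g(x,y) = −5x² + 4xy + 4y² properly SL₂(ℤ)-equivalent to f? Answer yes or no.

D₁ = 96, D₂ = 96
river cycle of f (length 4): (-4, 4, 5), (5, 6, -3), (-3, 6, 5), (5, 4, -4)
river cycle of g (length 4): (4, 4, -5), (-5, 6, 3), (3, 6, -5), (-5, 4, 4)
cycles differ ⇒ inequivalent

no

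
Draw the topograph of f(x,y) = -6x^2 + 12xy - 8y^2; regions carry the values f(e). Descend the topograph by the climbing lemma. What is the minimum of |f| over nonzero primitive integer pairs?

translate: b→0 (≡-12 mod 12), so (6,-12,8)→(6,0,2)
flip: (6,0,2)→(2,0,6)
reduced (well bottom): (2,0,6) with a≤c, −a<b≤a
well minimum |f| = |-2| = 2 (negative-definite)

2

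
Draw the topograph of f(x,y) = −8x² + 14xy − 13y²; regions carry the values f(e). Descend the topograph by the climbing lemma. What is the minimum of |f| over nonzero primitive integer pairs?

translate: b→2 (≡-14 mod 16), so (8,-14,13)→(8,2,7)
flip: (8,2,7)→(7,-2,8)
reduced (well bottom): (7,-2,8) with a≤c, −a<b≤a
well minimum |f| = |-7| = 7 (negative-definite)

7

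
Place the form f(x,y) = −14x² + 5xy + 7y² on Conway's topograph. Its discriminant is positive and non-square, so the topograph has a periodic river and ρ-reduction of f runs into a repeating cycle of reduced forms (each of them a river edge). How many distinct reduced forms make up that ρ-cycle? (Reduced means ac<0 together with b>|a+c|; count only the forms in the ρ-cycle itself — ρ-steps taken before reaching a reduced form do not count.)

D = 417, ⌊√D⌋ = 20
descent: ρ → (7,9,-12)  [lands on river]
river: ρ → (-12,15,4)
river: ρ → (4,17,-8)
river: ρ → (-8,15,6)
river: ρ → (6,9,-14)
river: ρ → (-14,19,1)
river: ρ → (1,19,-14)
river: ρ → (-14,9,6)
river: ρ → (6,15,-8)
river: ρ → (-8,17,4)
river: ρ → (4,15,-12)
river: ρ → (-12,9,7)
river: ρ → (7,19,-2)
river: ρ → (-2,17,16)
river: ρ → (16,15,-3)
river: ρ → (-3,15,16)
river: ρ → (16,17,-2)
river: ρ → (-2,19,7)
ρ-cycle length = 18 (tail of 1 descent step not counted)

18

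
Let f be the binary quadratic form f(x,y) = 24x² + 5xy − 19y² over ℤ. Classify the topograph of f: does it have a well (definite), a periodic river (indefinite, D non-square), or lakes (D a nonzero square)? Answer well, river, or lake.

D = b²−4ac = 5² − 4·24·(-19) = 1849
D = 43² is a perfect square ⇒ form factors over ℤ ⇒ lakes

lake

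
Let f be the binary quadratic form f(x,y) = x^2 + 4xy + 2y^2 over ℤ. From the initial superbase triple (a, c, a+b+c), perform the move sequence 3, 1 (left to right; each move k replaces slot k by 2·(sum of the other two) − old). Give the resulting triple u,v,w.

start (1,2,7) = (f(1,0),f(0,1),f(1,1))
replace slot 3: 2·(1+2) − 7 = -1 → (1,2,-1)
replace slot 1: 2·(2+(-1)) − 1 = 1 → (1,2,-1)

1,2,-1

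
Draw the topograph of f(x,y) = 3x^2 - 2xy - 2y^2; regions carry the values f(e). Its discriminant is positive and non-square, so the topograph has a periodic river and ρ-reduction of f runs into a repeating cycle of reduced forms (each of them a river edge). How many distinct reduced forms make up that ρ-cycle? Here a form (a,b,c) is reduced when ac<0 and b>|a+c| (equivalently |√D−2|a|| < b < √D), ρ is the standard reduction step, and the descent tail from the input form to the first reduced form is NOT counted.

D = 28, ⌊√D⌋ = 5
descent: ρ → (-2,2,3)  [lands on river]
river: ρ → (3,4,-1)
river: ρ → (-1,4,3)
river: ρ → (3,2,-2)
ρ-cycle length = 4 (tail of 1 descent step not counted)

4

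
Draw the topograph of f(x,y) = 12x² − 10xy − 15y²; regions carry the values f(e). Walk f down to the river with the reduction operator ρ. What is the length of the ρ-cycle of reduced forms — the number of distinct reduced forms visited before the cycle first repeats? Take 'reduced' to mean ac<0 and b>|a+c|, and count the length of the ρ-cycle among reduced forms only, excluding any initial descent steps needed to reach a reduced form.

D = 820, ⌊√D⌋ = 28
descent: ρ → (-15,10,12)  [lands on river]
river: ρ → (12,14,-13)
river: ρ → (-13,12,13)
river: ρ → (13,14,-12)
river: ρ → (-12,10,15)
river: ρ → (15,20,-7)
river: ρ → (-7,22,12)
river: ρ → (12,26,-3)
river: ρ → (-3,28,3)
river: ρ → (3,26,-12)
river: ρ → (-12,22,7)
river: ρ → (7,20,-15)
ρ-cycle length = 12 (tail of 1 descent step not counted)

12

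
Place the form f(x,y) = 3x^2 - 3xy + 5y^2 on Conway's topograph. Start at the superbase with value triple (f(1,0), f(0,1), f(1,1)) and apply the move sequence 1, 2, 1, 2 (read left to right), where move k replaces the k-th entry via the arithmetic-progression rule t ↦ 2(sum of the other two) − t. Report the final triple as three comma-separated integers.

start (3,5,5) = (f(1,0),f(0,1),f(1,1))
replace slot 1: 2·(5+5) − 3 = 17 → (17,5,5)
replace slot 2: 2·(17+5) − 5 = 39 → (17,39,5)
replace slot 1: 2·(39+5) − 17 = 71 → (71,39,5)
replace slot 2: 2·(71+5) − 39 = 113 → (71,113,5)

71,113,5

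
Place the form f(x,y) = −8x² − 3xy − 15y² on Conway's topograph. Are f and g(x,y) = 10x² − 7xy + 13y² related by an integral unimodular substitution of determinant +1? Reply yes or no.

D₁ = -471, D₂ = -471
f is negative-definite; reduce −f:
−f: reduced (well bottom): (8,3,15) with a≤c, −a<b≤a
flip sign back: reduced form of f is (-8,-3,-15)
g: reduced (well bottom): (10,-7,13) with a≤c, −a<b≤a
reduced forms (-8, -3, -15) vs (10, -7, 13) ⇒ inequivalent

no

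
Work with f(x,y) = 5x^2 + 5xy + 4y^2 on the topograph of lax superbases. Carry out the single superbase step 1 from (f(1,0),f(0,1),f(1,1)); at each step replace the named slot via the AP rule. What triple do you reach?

start (5,4,14) = (f(1,0),f(0,1),f(1,1))
replace slot 1: 2·(4+14) − 5 = 31 → (31,4,14)

31,4,14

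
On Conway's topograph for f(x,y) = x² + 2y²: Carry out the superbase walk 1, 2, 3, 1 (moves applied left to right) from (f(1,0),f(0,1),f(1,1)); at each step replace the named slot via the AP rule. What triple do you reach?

start (1,2,3) = (f(1,0),f(0,1),f(1,1))
replace slot 1: 2·(2+3) − 1 = 9 → (9,2,3)
replace slot 2: 2·(9+3) − 2 = 22 → (9,22,3)
replace slot 3: 2·(9+22) − 3 = 59 → (9,22,59)
replace slot 1: 2·(22+59) − 9 = 153 → (153,22,59)

153,22,59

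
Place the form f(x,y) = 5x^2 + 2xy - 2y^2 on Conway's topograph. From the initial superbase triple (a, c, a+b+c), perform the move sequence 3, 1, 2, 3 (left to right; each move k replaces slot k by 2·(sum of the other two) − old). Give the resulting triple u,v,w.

start (5,-2,5) = (f(1,0),f(0,1),f(1,1))
replace slot 3: 2·(5+(-2)) − 5 = 1 → (5,-2,1)
replace slot 1: 2·((-2)+1) − 5 = -7 → (-7,-2,1)
replace slot 2: 2·((-7)+1) − (-2) = -10 → (-7,-10,1)
replace slot 3: 2·((-7)+(-10)) − 1 = -35 → (-7,-10,-35)

-7,-10,-35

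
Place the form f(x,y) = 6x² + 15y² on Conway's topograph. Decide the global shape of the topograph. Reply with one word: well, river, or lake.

D = b²−4ac = 0² − 4·6·15 = -360
D < 0 ⇒ definite ⇒ every region one sign ⇒ single well

well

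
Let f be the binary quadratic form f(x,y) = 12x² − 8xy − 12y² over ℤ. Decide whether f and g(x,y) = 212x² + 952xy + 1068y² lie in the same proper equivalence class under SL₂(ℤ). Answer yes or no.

D₁ = 640, D₂ = 640
river cycle of f (length 6): (-12, 8, 12), (12, 16, -8), (-8, 16, 12), (12, 8, -12), (-12, 16, 8), (8, 16, -12)
river cycle of g (length 6): (12, 16, -8), (-8, 16, 12), (12, 8, -12), (-12, 16, 8), (8, 16, -12), (-12, 8, 12)
cycles coincide ⇒ equivalent

yes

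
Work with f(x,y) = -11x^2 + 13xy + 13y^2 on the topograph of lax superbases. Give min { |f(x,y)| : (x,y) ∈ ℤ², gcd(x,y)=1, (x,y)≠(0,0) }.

river: ρ → (13,13,-11)
river: ρ → (-11,9,15)
river: ρ → (15,21,-5)
river: ρ → (-5,19,19)
river: ρ → (19,19,-5)
river: ρ → (-5,21,15)
river: ρ → (15,9,-11)
river: ρ → (-11,13,13)
closes: descent 0, river 8
min |a| on river = 5

5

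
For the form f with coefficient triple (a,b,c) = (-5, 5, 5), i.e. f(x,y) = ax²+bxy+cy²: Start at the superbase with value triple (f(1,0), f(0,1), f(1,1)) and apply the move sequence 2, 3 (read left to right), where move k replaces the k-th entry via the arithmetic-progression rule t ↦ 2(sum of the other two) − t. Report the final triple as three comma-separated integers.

start (-5,5,5) = (f(1,0),f(0,1),f(1,1))
replace slot 2: 2·((-5)+5) − 5 = -5 → (-5,-5,5)
replace slot 3: 2·((-5)+(-5)) − 5 = -25 → (-5,-5,-25)

-5,-5,-25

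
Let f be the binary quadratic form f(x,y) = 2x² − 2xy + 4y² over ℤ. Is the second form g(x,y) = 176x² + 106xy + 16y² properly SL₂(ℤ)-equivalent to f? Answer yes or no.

D₁ = -28, D₂ = -28
f: translate: b→2 (≡-2 mod 4), so (2,-2,4)→(2,2,4)
f: reduced (well bottom): (2,2,4) with a≤c, −a<b≤a
g: flip: (176,106,16)→(16,-106,176)
g: translate: b→-10 (≡-106 mod 32), so (16,-106,176)→(16,-10,2)
g: flip: (16,-10,2)→(2,10,16)
g: translate: b→2 (≡10 mod 4), so (2,10,16)→(2,2,4)
g: reduced (well bottom): (2,2,4) with a≤c, −a<b≤a
reduced forms (2, 2, 4) vs (2, 2, 4) ⇒ equivalent

yes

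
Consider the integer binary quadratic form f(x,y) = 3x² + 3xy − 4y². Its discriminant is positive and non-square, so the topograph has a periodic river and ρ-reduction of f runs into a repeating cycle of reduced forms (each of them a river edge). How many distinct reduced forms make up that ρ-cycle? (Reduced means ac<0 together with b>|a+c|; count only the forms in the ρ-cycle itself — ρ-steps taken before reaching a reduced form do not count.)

D = 57, ⌊√D⌋ = 7
river: ρ → (-4,5,2)
river: ρ → (2,7,-1)
river: ρ → (-1,7,2)
river: ρ → (2,5,-4)
river: ρ → (-4,3,3)
river: ρ → (3,3,-4)
ρ-cycle length = 6 (tail of 0 descent steps not counted)

6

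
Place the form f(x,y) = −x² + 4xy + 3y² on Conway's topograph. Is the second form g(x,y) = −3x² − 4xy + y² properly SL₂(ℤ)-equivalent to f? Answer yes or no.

D₁ = 28, D₂ = 28
river cycle of f (length 4): (3, 2, -2), (-2, 2, 3), (3, 4, -1), (-1, 4, 3)
river cycle of g (length 4): (1, 4, -3), (-3, 2, 2), (2, 2, -3), (-3, 4, 1)
cycles differ ⇒ inequivalent

no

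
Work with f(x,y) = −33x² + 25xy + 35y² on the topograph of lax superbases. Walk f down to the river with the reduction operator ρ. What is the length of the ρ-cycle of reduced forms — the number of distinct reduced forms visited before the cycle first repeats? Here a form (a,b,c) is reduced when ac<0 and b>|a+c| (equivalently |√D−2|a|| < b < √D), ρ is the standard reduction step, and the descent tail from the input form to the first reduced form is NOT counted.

D = 5245, ⌊√D⌋ = 72
river: ρ → (35,45,-23)
river: ρ → (-23,47,33)
river: ρ → (33,19,-37)
river: ρ → (-37,55,15)
river: ρ → (15,65,-17)
river: ρ → (-17,71,3)
river: ρ → (3,67,-63)
river: ρ → (-63,59,7)
river: ρ → (7,67,-27)
river: ρ → (-27,41,33)
river: ρ → (33,25,-35)
river: ρ → (-35,45,23)
river: ρ → (23,47,-33)
river: ρ → (-33,19,37)
river: ρ → (37,55,-15)
river: ρ → (-15,65,17)
river: ρ → (17,71,-3)
river: ρ → (-3,67,63)
river: ρ → (63,59,-7)
river: ρ → (-7,67,27)
river: ρ → (27,41,-33)
river: ρ → (-33,25,35)
ρ-cycle length = 22 (tail of 0 descent steps not counted)

22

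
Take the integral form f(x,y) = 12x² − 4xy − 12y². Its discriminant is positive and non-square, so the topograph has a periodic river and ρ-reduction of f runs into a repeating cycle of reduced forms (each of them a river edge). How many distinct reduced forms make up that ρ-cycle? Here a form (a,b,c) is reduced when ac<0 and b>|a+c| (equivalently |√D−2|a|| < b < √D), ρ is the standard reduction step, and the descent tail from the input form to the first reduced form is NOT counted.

D = 592, ⌊√D⌋ = 24
descent: ρ → (-12,4,12)  [lands on river]
river: ρ → (12,20,-4)
river: ρ → (-4,20,12)
river: ρ → (12,4,-12)
river: ρ → (-12,20,4)
river: ρ → (4,20,-12)
ρ-cycle length = 6 (tail of 1 descent step not counted)

6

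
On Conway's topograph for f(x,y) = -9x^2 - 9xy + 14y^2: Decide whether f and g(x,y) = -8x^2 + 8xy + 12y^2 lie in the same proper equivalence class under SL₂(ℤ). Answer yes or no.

D₁ = 585, D₂ = 448
discriminants differ ⇒ not SL₂(ℤ)-equivalent

no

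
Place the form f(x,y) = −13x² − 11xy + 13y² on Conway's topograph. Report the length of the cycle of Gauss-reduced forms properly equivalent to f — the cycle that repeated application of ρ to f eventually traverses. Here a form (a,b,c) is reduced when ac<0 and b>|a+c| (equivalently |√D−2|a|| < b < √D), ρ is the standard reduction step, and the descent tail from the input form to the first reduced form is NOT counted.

D = 797, ⌊√D⌋ = 28
descent: ρ → (13,11,-13)  [lands on river]
river: ρ → (-13,15,11)
river: ρ → (11,7,-17)
river: ρ → (-17,27,1)
river: ρ → (1,27,-17)
river: ρ → (-17,7,11)
river: ρ → (11,15,-13)
river: ρ → (-13,11,13)
river: ρ → (13,15,-11)
river: ρ → (-11,7,17)
river: ρ → (17,27,-1)
river: ρ → (-1,27,17)
river: ρ → (17,7,-11)
river: ρ → (-11,15,13)
ρ-cycle length = 14 (tail of 1 descent step not counted)

14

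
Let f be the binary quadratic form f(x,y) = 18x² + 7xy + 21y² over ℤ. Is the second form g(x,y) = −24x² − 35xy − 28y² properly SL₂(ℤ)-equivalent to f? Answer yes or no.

D₁ = -1463, D₂ = -1463
f: reduced (well bottom): (18,7,21) with a≤c, −a<b≤a
g is negative-definite; reduce −g:
−g: translate: b→-13 (≡35 mod 48), so (24,35,28)→(24,-13,17)
−g: flip: (24,-13,17)→(17,13,24)
−g: reduced (well bottom): (17,13,24) with a≤c, −a<b≤a
flip sign back: reduced form of g is (-17,-13,-24)
reduced forms (18, 7, 21) vs (-17, -13, -24) ⇒ inequivalent

no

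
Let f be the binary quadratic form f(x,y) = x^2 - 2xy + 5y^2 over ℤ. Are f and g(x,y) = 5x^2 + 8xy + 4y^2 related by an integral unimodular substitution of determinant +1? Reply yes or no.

D₁ = -16, D₂ = -16
f: translate: b→0 (≡-2 mod 2), so (1,-2,5)→(1,0,4)
f: reduced (well bottom): (1,0,4) with a≤c, −a<b≤a
g: translate: b→-2 (≡8 mod 10), so (5,8,4)→(5,-2,1)
g: flip: (5,-2,1)→(1,2,5)
g: translate: b→0 (≡2 mod 2), so (1,2,5)→(1,0,4)
g: reduced (well bottom): (1,0,4) with a≤c, −a<b≤a
reduced forms (1, 0, 4) vs (1, 0, 4) ⇒ equivalent

yes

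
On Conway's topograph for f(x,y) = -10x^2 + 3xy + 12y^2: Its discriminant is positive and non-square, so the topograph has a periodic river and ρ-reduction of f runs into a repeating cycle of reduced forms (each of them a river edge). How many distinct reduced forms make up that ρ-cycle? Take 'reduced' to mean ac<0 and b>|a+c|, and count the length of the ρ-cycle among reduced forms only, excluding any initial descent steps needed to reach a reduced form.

D = 489, ⌊√D⌋ = 22
river: ρ → (12,21,-1)
river: ρ → (-1,21,12)
river: ρ → (12,3,-10)
river: ρ → (-10,17,5)
river: ρ → (5,13,-16)
river: ρ → (-16,19,2)
river: ρ → (2,21,-6)
river: ρ → (-6,15,11)
river: ρ → (11,7,-10)
river: ρ → (-10,13,8)
river: ρ → (8,19,-4)
river: ρ → (-4,21,3)
river: ρ → (3,21,-4)
river: ρ → (-4,19,8)
river: ρ → (8,13,-10)
river: ρ → (-10,7,11)
river: ρ → (11,15,-6)
river: ρ → (-6,21,2)
river: ρ → (2,19,-16)
river: ρ → (-16,13,5)
river: ρ → (5,17,-10)
river: ρ → (-10,3,12)
ρ-cycle length = 22 (tail of 0 descent steps not counted)

22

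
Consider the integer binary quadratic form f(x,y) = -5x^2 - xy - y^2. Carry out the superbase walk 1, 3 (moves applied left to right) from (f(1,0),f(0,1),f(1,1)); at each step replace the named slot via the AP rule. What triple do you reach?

start (-5,-1,-7) = (f(1,0),f(0,1),f(1,1))
replace slot 1: 2·((-1)+(-7)) − (-5) = -11 → (-11,-1,-7)
replace slot 3: 2·((-11)+(-1)) − (-7) = -17 → (-11,-1,-17)

-11,-1,-17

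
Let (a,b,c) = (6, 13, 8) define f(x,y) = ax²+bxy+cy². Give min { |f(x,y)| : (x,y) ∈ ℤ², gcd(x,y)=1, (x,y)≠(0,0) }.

translate: b→1 (≡13 mod 12), so (6,13,8)→(6,1,1)
flip: (6,1,1)→(1,-1,6)
translate: b→1 (≡-1 mod 2), so (1,-1,6)→(1,1,6)
reduced (well bottom): (1,1,6) with a≤c, −a<b≤a
well minimum = a = 1

1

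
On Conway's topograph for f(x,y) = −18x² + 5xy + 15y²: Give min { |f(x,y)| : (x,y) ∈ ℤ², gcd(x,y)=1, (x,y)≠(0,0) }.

river: ρ → (15,25,-8)
river: ρ → (-8,23,18)
river: ρ → (18,13,-13)
river: ρ → (-13,13,18)
river: ρ → (18,23,-8)
river: ρ → (-8,25,15)
river: ρ → (15,5,-18)
river: ρ → (-18,31,2)
river: ρ → (2,33,-2)
river: ρ → (-2,31,18)
river: ρ → (18,5,-15)
river: ρ → (-15,25,8)
river: ρ → (8,23,-18)
river: ρ → (-18,13,13)
river: ρ → (13,13,-18)
river: ρ → (-18,23,8)
river: ρ → (8,25,-15)
river: ρ → (-15,5,18)
river: ρ → (18,31,-2)
river: ρ → (-2,33,2)
river: ρ → (2,31,-18)
river: ρ → (-18,5,15)
closes: descent 0, river 22
min |a| on river = 2

2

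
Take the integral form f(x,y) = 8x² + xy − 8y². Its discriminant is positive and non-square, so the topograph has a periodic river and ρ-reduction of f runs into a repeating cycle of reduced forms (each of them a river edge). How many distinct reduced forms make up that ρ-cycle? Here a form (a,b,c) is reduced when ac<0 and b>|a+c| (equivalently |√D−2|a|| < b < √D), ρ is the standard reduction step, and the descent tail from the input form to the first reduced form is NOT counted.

D = 257, ⌊√D⌋ = 16
river: ρ → (-8,15,1)
river: ρ → (1,15,-8)
river: ρ → (-8,1,8)
river: ρ → (8,15,-1)
river: ρ → (-1,15,8)
river: ρ → (8,1,-8)
ρ-cycle length = 6 (tail of 0 descent steps not counted)

6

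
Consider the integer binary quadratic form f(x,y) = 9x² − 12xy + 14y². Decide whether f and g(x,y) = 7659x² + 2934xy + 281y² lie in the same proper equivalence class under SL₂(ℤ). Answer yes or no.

D₁ = -360, D₂ = -360
f: translate: b→6 (≡-12 mod 18), so (9,-12,14)→(9,6,11)
f: reduced (well bottom): (9,6,11) with a≤c, −a<b≤a
g: flip: (7659,2934,281)→(281,-2934,7659)
g: translate: b→-124 (≡-2934 mod 562), so (281,-2934,7659)→(281,-124,14)
g: flip: (281,-124,14)→(14,124,281)
g: translate: b→12 (≡124 mod 28), so (14,124,281)→(14,12,9)
g: flip: (14,12,9)→(9,-12,14)
g: translate: b→6 (≡-12 mod 18), so (9,-12,14)→(9,6,11)
g: reduced (well bottom): (9,6,11) with a≤c, −a<b≤a
reduced forms (9, 6, 11) vs (9, 6, 11) ⇒ equivalent

yes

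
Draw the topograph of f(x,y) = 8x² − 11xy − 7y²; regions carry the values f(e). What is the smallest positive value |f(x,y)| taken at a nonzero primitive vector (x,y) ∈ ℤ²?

descent: ρ → (-7,11,8)  [lands on river]
river: ρ → (8,5,-10)
river: ρ → (-10,15,3)
river: ρ → (3,15,-10)
river: ρ → (-10,5,8)
river: ρ → (8,11,-7)
river: ρ → (-7,17,2)
river: ρ → (2,15,-15)
river: ρ → (-15,15,2)
river: ρ → (2,17,-7)
closes: descent 1, river 10
min |a| on river = 2

2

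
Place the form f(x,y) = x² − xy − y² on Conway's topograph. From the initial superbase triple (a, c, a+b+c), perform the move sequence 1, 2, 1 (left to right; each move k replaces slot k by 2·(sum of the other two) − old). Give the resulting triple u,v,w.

start (1,-1,-1) = (f(1,0),f(0,1),f(1,1))
replace slot 1: 2·((-1)+(-1)) − 1 = -5 → (-5,-1,-1)
replace slot 2: 2·((-5)+(-1)) − (-1) = -11 → (-5,-11,-1)
replace slot 1: 2·((-11)+(-1)) − (-5) = -19 → (-19,-11,-1)

-19,-11,-1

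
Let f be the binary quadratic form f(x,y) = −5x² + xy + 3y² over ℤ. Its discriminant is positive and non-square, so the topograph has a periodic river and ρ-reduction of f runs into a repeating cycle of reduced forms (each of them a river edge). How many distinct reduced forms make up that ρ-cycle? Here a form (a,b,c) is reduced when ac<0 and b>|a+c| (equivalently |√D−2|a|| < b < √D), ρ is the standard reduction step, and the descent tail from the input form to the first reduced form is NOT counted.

D = 61, ⌊√D⌋ = 7
descent: ρ → (3,5,-3)  [lands on river]
river: ρ → (-3,7,1)
river: ρ → (1,7,-3)
river: ρ → (-3,5,3)
river: ρ → (3,7,-1)
river: ρ → (-1,7,3)
ρ-cycle length = 6 (tail of 1 descent step not counted)

6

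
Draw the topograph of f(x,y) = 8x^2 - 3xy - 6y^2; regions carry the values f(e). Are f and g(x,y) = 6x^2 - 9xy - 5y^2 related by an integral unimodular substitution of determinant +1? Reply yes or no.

D₁ = 201, D₂ = 201
river cycle of f (length 14): (-6, 3, 8), (8, 13, -1), (-1, 13, 8), (8, 3, -6), (-6, 9, 5), (5, 11, -4), (-4, 13, 2), (2, 11, -10), (-10, 9, 3), (3, 9, -10), … (4 more)
river cycle of g (length 14): (-5, 9, 6), (6, 3, -8), (-8, 13, 1), (1, 13, -8), (-8, 3, 6), (6, 9, -5), (-5, 11, 4), (4, 13, -2), (-2, 11, 10), (10, 9, -3), … (4 more)
cycles differ ⇒ inequivalent

no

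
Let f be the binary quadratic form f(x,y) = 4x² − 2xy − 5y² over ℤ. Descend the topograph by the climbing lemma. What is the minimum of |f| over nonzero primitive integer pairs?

descent: ρ → (-5,2,4)  [lands on river]
river: ρ → (4,6,-3)
river: ρ → (-3,6,4)
river: ρ → (4,2,-5)
river: ρ → (-5,8,1)
river: ρ → (1,8,-5)
closes: descent 1, river 6
min |a| on river = 1

1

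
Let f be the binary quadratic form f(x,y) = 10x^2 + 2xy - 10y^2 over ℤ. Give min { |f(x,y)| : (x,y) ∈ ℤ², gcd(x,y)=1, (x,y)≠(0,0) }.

river: ρ → (-10,18,2)
river: ρ → (2,18,-10)
river: ρ → (-10,2,10)
river: ρ → (10,18,-2)
river: ρ → (-2,18,10)
river: ρ → (10,2,-10)
closes: descent 0, river 6
min |a| on river = 2

2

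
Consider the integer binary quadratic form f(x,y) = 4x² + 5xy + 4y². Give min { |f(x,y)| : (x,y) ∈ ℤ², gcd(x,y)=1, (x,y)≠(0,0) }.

translate: b→-3 (≡5 mod 8), so (4,5,4)→(4,-3,3)
flip: (4,-3,3)→(3,3,4)
reduced (well bottom): (3,3,4) with a≤c, −a<b≤a
well minimum = a = 3

3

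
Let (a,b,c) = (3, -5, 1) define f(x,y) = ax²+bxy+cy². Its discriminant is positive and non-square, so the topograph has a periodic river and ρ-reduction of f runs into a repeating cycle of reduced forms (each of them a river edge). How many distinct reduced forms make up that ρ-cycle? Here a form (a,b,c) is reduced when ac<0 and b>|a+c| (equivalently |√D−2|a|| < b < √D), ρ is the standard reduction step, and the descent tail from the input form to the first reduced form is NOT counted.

D = 13, ⌊√D⌋ = 3
descent: ρ → (1,3,-1)  [lands on river]
river: ρ → (-1,3,1)
ρ-cycle length = 2 (tail of 1 descent step not counted)

2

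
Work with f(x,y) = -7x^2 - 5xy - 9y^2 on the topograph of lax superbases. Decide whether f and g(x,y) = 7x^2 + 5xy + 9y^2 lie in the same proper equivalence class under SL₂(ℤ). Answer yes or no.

D₁ = -227, D₂ = -227
f is negative-definite; reduce −f:
−f: reduced (well bottom): (7,5,9) with a≤c, −a<b≤a
flip sign back: reduced form of f is (-7,-5,-9)
g: reduced (well bottom): (7,5,9) with a≤c, −a<b≤a
reduced forms (-7, -5, -9) vs (7, 5, 9) ⇒ inequivalent

no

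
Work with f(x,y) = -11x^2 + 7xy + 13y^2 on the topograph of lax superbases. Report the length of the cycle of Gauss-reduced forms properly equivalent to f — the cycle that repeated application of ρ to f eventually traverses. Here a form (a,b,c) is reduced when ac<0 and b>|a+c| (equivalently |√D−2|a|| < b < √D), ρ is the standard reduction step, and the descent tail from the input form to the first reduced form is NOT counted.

D = 621, ⌊√D⌋ = 24
river: ρ → (13,19,-5)
river: ρ → (-5,21,9)
river: ρ → (9,15,-11)
river: ρ → (-11,7,13)
ρ-cycle length = 4 (tail of 0 descent steps not counted)

4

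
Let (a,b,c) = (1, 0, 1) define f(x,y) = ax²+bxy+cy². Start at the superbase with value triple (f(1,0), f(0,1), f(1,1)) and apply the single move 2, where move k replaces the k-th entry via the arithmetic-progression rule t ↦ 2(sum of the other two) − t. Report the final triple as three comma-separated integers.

start (1,1,2) = (f(1,0),f(0,1),f(1,1))
replace slot 2: 2·(1+2) − 1 = 5 → (1,5,2)

1,5,2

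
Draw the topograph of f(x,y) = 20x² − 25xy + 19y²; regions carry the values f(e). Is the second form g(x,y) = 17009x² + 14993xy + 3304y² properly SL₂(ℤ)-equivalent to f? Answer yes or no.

D₁ = -895, D₂ = -895
f: translate: b→15 (≡-25 mod 40), so (20,-25,19)→(20,15,14)
f: flip: (20,15,14)→(14,-15,20)
f: translate: b→13 (≡-15 mod 28), so (14,-15,20)→(14,13,19)
f: reduced (well bottom): (14,13,19) with a≤c, −a<b≤a
g: flip: (17009,14993,3304)→(3304,-14993,17009)
g: translate: b→-1777 (≡-14993 mod 6608), so (3304,-14993,17009)→(3304,-1777,239)
g: flip: (3304,-1777,239)→(239,1777,3304)
g: translate: b→-135 (≡1777 mod 478), so (239,1777,3304)→(239,-135,20)
g: flip: (239,-135,20)→(20,135,239)
g: translate: b→15 (≡135 mod 40), so (20,135,239)→(20,15,14)
g: flip: (20,15,14)→(14,-15,20)
g: translate: b→13 (≡-15 mod 28), so (14,-15,20)→(14,13,19)
g: reduced (well bottom): (14,13,19) with a≤c, −a<b≤a
reduced forms (14, 13, 19) vs (14, 13, 19) ⇒ equivalent

yes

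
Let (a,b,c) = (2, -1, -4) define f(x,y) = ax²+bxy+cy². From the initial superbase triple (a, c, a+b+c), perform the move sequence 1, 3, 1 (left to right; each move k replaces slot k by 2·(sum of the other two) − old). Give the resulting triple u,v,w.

start (2,-4,-3) = (f(1,0),f(0,1),f(1,1))
replace slot 1: 2·((-4)+(-3)) − 2 = -16 → (-16,-4,-3)
replace slot 3: 2·((-16)+(-4)) − (-3) = -37 → (-16,-4,-37)
replace slot 1: 2·((-4)+(-37)) − (-16) = -66 → (-66,-4,-37)

-66,-4,-37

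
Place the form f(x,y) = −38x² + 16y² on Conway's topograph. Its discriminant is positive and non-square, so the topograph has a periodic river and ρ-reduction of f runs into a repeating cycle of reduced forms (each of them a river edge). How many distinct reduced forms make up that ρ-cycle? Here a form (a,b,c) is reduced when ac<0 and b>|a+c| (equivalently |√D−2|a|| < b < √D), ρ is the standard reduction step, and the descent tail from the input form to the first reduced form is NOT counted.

D = 2432, ⌊√D⌋ = 49
descent: ρ → (16,32,-22)  [lands on river]
river: ρ → (-22,12,26)
river: ρ → (26,40,-8)
river: ρ → (-8,40,26)
river: ρ → (26,12,-22)
river: ρ → (-22,32,16)
ρ-cycle length = 6 (tail of 1 descent step not counted)

6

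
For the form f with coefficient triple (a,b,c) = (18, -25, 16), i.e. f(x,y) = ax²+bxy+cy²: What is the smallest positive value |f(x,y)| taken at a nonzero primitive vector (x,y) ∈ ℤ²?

translate: b→11 (≡-25 mod 36), so (18,-25,16)→(18,11,9)
flip: (18,11,9)→(9,-11,18)
translate: b→7 (≡-11 mod 18), so (9,-11,18)→(9,7,16)
reduced (well bottom): (9,7,16) with a≤c, −a<b≤a
well minimum = a = 9

9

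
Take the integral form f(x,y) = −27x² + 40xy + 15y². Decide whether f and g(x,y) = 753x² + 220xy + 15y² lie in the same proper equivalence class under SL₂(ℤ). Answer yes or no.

D₁ = 3220, D₂ = 3220
river cycle of f (length 20): (15, 50, -12), (-12, 46, 23), (23, 46, -12), (-12, 50, 15), (15, 40, -27), (-27, 14, 28), (28, 42, -13), (-13, 36, 37), (37, 38, -12), (-12, 34, 43), … (10 more)
river cycle of g (length 20): (15, 50, -12), (-12, 46, 23), (23, 46, -12), (-12, 50, 15), (15, 40, -27), (-27, 14, 28), (28, 42, -13), (-13, 36, 37), (37, 38, -12), (-12, 34, 43), … (10 more)
cycles coincide ⇒ equivalent

yes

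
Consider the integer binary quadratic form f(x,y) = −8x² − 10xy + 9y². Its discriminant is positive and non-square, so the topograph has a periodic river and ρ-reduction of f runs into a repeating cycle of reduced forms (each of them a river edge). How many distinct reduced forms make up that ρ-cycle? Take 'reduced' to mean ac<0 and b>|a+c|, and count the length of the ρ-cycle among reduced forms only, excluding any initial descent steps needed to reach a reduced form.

D = 388, ⌊√D⌋ = 19
descent: ρ → (9,10,-8)  [lands on river]
river: ρ → (-8,6,11)
river: ρ → (11,16,-3)
river: ρ → (-3,14,16)
river: ρ → (16,18,-1)
river: ρ → (-1,18,16)
river: ρ → (16,14,-3)
river: ρ → (-3,16,11)
river: ρ → (11,6,-8)
river: ρ → (-8,10,9)
river: ρ → (9,8,-9)
river: ρ → (-9,10,8)
river: ρ → (8,6,-11)
river: ρ → (-11,16,3)
river: ρ → (3,14,-16)
river: ρ → (-16,18,1)
river: ρ → (1,18,-16)
river: ρ → (-16,14,3)
river: ρ → (3,16,-11)
river: ρ → (-11,6,8)
river: ρ → (8,10,-9)
river: ρ → (-9,8,9)
ρ-cycle length = 22 (tail of 1 descent step not counted)

22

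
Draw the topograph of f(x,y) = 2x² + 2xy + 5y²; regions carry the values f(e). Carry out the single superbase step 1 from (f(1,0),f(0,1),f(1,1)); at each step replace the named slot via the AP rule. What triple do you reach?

start (2,5,9) = (f(1,0),f(0,1),f(1,1))
replace slot 1: 2·(5+9) − 2 = 26 → (26,5,9)

26,5,9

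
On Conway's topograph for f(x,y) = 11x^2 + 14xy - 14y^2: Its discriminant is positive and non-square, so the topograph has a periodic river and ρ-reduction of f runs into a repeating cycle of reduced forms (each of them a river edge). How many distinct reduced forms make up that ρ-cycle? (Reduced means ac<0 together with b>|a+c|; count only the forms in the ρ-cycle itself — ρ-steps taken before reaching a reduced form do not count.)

D = 812, ⌊√D⌋ = 28
river: ρ → (-14,14,11)
river: ρ → (11,8,-17)
river: ρ → (-17,26,2)
river: ρ → (2,26,-17)
river: ρ → (-17,8,11)
river: ρ → (11,14,-14)
ρ-cycle length = 6 (tail of 0 descent steps not counted)

6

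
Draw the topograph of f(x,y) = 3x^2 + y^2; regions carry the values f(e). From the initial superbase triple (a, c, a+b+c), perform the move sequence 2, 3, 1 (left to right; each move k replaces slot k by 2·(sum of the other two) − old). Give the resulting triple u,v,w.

start (3,1,4) = (f(1,0),f(0,1),f(1,1))
replace slot 2: 2·(3+4) − 1 = 13 → (3,13,4)
replace slot 3: 2·(3+13) − 4 = 28 → (3,13,28)
replace slot 1: 2·(13+28) − 3 = 79 → (79,13,28)

79,13,28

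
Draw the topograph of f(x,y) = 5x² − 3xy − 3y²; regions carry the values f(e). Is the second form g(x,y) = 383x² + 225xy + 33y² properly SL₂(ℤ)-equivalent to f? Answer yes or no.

D₁ = 69, D₂ = 69
river cycle of f (length 4): (-3, 3, 5), (5, 7, -1), (-1, 7, 5), (5, 3, -3)
river cycle of g (length 4): (5, 7, -1), (-1, 7, 5), (5, 3, -3), (-3, 3, 5)
cycles coincide ⇒ equivalent

yes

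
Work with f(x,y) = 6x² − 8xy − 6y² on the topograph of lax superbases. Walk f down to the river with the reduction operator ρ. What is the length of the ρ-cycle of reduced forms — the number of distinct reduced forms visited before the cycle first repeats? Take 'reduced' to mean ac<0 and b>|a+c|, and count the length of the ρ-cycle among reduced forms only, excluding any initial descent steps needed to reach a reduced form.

D = 208, ⌊√D⌋ = 14
descent: ρ → (-6,8,6)  [lands on river]
river: ρ → (6,4,-8)
river: ρ → (-8,12,2)
river: ρ → (2,12,-8)
river: ρ → (-8,4,6)
river: ρ → (6,8,-6)
river: ρ → (-6,4,8)
river: ρ → (8,12,-2)
river: ρ → (-2,12,8)
river: ρ → (8,4,-6)
ρ-cycle length = 10 (tail of 1 descent step not counted)

10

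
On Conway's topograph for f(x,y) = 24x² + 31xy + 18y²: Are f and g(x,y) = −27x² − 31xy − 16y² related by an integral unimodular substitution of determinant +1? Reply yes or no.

D₁ = -767, D₂ = -767
f: translate: b→-17 (≡31 mod 48), so (24,31,18)→(24,-17,11)
f: flip: (24,-17,11)→(11,17,24)
f: translate: b→-5 (≡17 mod 22), so (11,17,24)→(11,-5,18)
f: reduced (well bottom): (11,-5,18) with a≤c, −a<b≤a
g is negative-definite; reduce −g:
−g: translate: b→-23 (≡31 mod 54), so (27,31,16)→(27,-23,12)
−g: flip: (27,-23,12)→(12,23,27)
−g: translate: b→-1 (≡23 mod 24), so (12,23,27)→(12,-1,16)
−g: reduced (well bottom): (12,-1,16) with a≤c, −a<b≤a
flip sign back: reduced form of g is (-12,1,-16)
reduced forms (11, -5, 18) vs (-12, 1, -16) ⇒ inequivalent

no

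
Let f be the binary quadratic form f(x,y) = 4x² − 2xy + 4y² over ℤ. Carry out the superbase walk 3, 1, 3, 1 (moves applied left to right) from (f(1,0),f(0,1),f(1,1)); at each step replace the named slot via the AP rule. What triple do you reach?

start (4,4,6) = (f(1,0),f(0,1),f(1,1))
replace slot 3: 2·(4+4) − 6 = 10 → (4,4,10)
replace slot 1: 2·(4+10) − 4 = 24 → (24,4,10)
replace slot 3: 2·(24+4) − 10 = 46 → (24,4,46)
replace slot 1: 2·(4+46) − 24 = 76 → (76,4,46)

76,4,46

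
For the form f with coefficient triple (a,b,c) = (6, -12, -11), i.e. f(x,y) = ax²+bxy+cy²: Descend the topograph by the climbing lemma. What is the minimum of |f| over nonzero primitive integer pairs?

descent: ρ → (-11,12,6)  [lands on river]
river: ρ → (6,12,-11)
river: ρ → (-11,10,7)
river: ρ → (7,18,-3)
river: ρ → (-3,18,7)
river: ρ → (7,10,-11)
closes: descent 1, river 6
min |a| on river = 3

3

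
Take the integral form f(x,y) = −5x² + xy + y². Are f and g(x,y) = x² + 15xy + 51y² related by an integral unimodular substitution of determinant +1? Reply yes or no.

D₁ = 21, D₂ = 21
river cycle of f (length 2): (1, 3, -3), (-3, 3, 1)
river cycle of g (length 2): (1, 3, -3), (-3, 3, 1)
cycles coincide ⇒ equivalent

yes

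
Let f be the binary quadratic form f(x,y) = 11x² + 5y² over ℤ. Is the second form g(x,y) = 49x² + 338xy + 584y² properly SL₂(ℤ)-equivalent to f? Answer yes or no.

D₁ = -220, D₂ = -220
f: flip: (11,0,5)→(5,0,11)
f: reduced (well bottom): (5,0,11) with a≤c, −a<b≤a
g: translate: b→44 (≡338 mod 98), so (49,338,584)→(49,44,11)
g: flip: (49,44,11)→(11,-44,49)
g: translate: b→0 (≡-44 mod 22), so (11,-44,49)→(11,0,5)
g: flip: (11,0,5)→(5,0,11)
g: reduced (well bottom): (5,0,11) with a≤c, −a<b≤a
reduced forms (5, 0, 11) vs (5, 0, 11) ⇒ equivalent

yes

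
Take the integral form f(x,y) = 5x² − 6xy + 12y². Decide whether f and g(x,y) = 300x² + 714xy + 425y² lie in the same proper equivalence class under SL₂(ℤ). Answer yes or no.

D₁ = -204, D₂ = -204
f: translate: b→4 (≡-6 mod 10), so (5,-6,12)→(5,4,11)
f: reduced (well bottom): (5,4,11) with a≤c, −a<b≤a
g: translate: b→114 (≡714 mod 600), so (300,714,425)→(300,114,11)
g: flip: (300,114,11)→(11,-114,300)
g: translate: b→-4 (≡-114 mod 22), so (11,-114,300)→(11,-4,5)
g: flip: (11,-4,5)→(5,4,11)
g: reduced (well bottom): (5,4,11) with a≤c, −a<b≤a
reduced forms (5, 4, 11) vs (5, 4, 11) ⇒ equivalent

yes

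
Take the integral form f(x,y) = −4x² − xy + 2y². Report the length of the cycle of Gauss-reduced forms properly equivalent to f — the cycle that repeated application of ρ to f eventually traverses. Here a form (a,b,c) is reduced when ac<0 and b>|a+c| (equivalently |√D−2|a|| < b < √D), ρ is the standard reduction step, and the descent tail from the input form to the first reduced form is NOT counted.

D = 33, ⌊√D⌋ = 5
descent: ρ → (2,5,-1)  [lands on river]
river: ρ → (-1,5,2)
river: ρ → (2,3,-3)
river: ρ → (-3,3,2)
ρ-cycle length = 4 (tail of 1 descent step not counted)

4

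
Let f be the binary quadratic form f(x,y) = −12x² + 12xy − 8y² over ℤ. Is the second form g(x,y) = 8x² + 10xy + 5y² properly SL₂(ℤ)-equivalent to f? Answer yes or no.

D₁ = -240, D₂ = -60
discriminants differ ⇒ not SL₂(ℤ)-equivalent

no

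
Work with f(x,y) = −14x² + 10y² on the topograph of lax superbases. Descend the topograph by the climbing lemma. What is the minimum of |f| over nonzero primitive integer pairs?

descent: ρ → (10,20,-4)  [lands on river]
river: ρ → (-4,20,10)
closes: descent 1, river 2
min |a| on river = 4

4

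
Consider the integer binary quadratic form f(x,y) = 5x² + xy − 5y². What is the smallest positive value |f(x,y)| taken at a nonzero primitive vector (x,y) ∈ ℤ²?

river: ρ → (-5,9,1)
river: ρ → (1,9,-5)
river: ρ → (-5,1,5)
river: ρ → (5,9,-1)
river: ρ → (-1,9,5)
river: ρ → (5,1,-5)
closes: descent 0, river 6
min |a| on river = 1

1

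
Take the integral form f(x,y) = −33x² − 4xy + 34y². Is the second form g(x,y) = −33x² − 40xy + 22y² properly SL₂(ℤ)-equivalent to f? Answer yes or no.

D₁ = 4504, D₂ = 4504
river cycle of f (length 10): (34, 4, -33), (-33, 62, 5), (5, 58, -57), (-57, 56, 6), (6, 64, -17), (-17, 38, 45), (45, 52, -10), (-10, 48, 55), (55, 62, -3), (-3, 64, 34)
river cycle of g (length 14): (22, 40, -33), (-33, 26, 29), (29, 32, -30), (-30, 28, 31), (31, 34, -27), (-27, 20, 38), (38, 56, -9), (-9, 52, 50), (50, 48, -11), (-11, 62, 15), … (4 more)
cycles differ ⇒ inequivalent

no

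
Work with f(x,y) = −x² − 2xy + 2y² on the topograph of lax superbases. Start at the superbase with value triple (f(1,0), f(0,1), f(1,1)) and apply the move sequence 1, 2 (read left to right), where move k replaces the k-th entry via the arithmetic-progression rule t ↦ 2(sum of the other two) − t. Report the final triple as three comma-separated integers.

start (-1,2,-1) = (f(1,0),f(0,1),f(1,1))
replace slot 1: 2·(2+(-1)) − (-1) = 3 → (3,2,-1)
replace slot 2: 2·(3+(-1)) − 2 = 2 → (3,2,-1)

3,2,-1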